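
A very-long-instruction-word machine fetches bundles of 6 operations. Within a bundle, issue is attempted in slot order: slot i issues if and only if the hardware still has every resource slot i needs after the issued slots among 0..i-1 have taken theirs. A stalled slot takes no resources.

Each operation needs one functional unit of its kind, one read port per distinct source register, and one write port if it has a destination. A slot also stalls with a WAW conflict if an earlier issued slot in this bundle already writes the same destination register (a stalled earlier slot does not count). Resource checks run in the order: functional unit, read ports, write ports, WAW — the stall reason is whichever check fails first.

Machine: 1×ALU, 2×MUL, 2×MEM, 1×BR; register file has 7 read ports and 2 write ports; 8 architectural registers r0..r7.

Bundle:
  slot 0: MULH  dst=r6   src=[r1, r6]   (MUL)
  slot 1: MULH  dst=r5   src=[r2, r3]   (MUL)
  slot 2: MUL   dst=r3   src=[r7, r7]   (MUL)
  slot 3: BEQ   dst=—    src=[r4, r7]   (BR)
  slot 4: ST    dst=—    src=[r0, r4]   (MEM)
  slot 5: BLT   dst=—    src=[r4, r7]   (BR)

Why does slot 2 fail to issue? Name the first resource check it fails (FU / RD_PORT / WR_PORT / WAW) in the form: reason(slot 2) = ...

reason(slot 2) = FU

(0) want 1×MUL +2rd +1wr — yes → AL1|MU1|ME2|BR1|rd5|wr1
(1) want 1×MUL +2rd +1wr — yes → AL1|MU0|ME2|BR1|rd3|wr0
(2) want 1×MUL +1rd +1wr — FU → AL1|MU0|ME2|BR1|rd3|wr0
(3) want 1×BR +2rd +0wr — yes → AL1|MU0|ME2|BR0|rd1|wr0
(4) want 1×MEM +2rd +0wr — RD_PORT → AL1|MU0|ME2|BR0|rd1|wr0
(5) want 1×BR +2rd +0wr — FU → AL1|MU0|ME2|BR0|rd1|wr0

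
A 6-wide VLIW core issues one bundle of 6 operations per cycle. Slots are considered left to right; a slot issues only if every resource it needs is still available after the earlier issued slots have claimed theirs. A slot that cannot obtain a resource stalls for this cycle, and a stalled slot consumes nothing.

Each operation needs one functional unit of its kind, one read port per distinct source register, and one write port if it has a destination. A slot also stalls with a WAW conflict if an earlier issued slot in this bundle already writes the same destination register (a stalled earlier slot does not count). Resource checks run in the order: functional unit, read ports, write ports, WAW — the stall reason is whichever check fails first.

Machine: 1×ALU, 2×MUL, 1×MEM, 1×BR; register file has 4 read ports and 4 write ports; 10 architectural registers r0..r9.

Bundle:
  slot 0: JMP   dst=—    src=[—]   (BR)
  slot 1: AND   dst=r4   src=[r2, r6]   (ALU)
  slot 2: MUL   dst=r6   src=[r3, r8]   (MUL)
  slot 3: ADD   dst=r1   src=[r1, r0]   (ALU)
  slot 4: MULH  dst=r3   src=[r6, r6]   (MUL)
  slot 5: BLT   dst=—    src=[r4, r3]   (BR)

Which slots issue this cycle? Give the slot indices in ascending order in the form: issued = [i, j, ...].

  0. BR ⇒ go  {1A/2Mu/1Ld/0B | 4r 4w}
  1. ALU→r4 ⇒ go  {0A/2Mu/1Ld/0B | 2r 3w}
  2. MUL→r6 ⇒ go  {0A/1Mu/1Ld/0B | 0r 2w}
  3. ALU→r1 ⇒ no(FU)  {0A/1Mu/1Ld/0B | 0r 2w}
  4. MUL→r3 ⇒ no(RD_PORT)  {0A/1Mu/1Ld/0B | 0r 2w}
  5. BR ⇒ no(FU)  {0A/1Mu/1Ld/0B | 0r 2w}

issued = [0, 1, 2]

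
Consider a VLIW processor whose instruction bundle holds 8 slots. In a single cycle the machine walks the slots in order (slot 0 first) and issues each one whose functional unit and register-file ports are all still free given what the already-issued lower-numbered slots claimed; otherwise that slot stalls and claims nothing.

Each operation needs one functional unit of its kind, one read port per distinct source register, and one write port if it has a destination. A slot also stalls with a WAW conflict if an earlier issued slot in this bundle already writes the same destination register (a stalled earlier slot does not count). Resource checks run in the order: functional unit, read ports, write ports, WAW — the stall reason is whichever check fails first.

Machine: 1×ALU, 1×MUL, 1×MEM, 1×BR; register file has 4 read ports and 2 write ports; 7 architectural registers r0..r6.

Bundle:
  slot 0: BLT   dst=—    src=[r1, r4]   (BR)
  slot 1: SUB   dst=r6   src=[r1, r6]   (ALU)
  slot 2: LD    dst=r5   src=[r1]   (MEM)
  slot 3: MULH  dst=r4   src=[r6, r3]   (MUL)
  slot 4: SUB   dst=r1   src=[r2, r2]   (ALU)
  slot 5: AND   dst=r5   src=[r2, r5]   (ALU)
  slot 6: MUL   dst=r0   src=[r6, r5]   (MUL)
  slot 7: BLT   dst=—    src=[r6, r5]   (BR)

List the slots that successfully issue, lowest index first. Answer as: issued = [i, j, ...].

issued = [0, 1]

  0. BR ⇒ go  {1A/1Mu/1Ld/0B | 2r 2w}
  1. ALU→r6 ⇒ go  {0A/1Mu/1Ld/0B | 0r 1w}
  2. MEM→r5 ⇒ no(RD_PORT)  {0A/1Mu/1Ld/0B | 0r 1w}
  3. MUL→r4 ⇒ no(RD_PORT)  {0A/1Mu/1Ld/0B | 0r 1w}
  4. ALU→r1 ⇒ no(FU)  {0A/1Mu/1Ld/0B | 0r 1w}
  5. ALU→r5 ⇒ no(FU)  {0A/1Mu/1Ld/0B | 0r 1w}
  6. MUL→r0 ⇒ no(RD_PORT)  {0A/1Mu/1Ld/0B | 0r 1w}
  7. BR ⇒ no(FU)  {0A/1Mu/1Ld/0B | 0r 1w}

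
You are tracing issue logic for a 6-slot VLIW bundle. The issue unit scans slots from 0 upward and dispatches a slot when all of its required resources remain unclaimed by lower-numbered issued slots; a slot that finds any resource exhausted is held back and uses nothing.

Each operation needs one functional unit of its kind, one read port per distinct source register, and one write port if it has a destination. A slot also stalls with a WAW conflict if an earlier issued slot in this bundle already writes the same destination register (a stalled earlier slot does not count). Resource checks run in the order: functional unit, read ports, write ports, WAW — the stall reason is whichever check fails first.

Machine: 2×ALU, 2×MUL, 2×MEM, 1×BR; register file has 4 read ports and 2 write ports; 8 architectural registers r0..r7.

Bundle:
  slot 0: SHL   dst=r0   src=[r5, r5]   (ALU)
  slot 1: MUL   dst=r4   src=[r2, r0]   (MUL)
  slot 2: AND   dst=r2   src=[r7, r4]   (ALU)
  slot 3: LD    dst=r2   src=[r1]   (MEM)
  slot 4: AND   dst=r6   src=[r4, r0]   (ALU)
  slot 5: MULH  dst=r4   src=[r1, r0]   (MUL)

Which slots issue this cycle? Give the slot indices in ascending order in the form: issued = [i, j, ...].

slot 0 (ALU): ISSUE — free A1,Mu2,Ld2,B1 rp3 wp1
slot 1 (MUL): ISSUE — free A1,Mu1,Ld2,B1 rp1 wp0
slot 2 (ALU): stall RD_PORT — free A1,Mu1,Ld2,B1 rp1 wp0
slot 3 (MEM): stall WR_PORT — free A1,Mu1,Ld2,B1 rp1 wp0
slot 4 (ALU): stall RD_PORT — free A1,Mu1,Ld2,B1 rp1 wp0
slot 5 (MUL): stall RD_PORT — free A1,Mu1,Ld2,B1 rp1 wp0

issued = [0, 1]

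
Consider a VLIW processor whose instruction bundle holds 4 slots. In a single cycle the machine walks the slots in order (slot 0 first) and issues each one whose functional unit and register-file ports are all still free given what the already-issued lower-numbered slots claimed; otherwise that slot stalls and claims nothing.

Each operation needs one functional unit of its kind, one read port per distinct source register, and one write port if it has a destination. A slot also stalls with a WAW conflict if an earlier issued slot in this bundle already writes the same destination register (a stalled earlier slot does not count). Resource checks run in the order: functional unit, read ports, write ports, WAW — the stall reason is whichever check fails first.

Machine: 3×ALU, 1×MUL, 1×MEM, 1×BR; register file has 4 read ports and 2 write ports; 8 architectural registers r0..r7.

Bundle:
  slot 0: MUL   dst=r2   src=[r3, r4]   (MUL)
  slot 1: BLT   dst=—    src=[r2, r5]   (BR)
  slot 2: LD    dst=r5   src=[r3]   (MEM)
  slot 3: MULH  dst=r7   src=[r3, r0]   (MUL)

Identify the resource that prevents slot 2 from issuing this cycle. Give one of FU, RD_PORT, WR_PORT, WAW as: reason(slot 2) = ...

reason(slot 2) = RD_PORT

slot 0 (MUL): ISSUE — free A3,Mu0,Ld1,B1 rp2 wp1
slot 1 (BR): ISSUE — free A3,Mu0,Ld1,B0 rp0 wp1
slot 2 (MEM): stall RD_PORT — free A3,Mu0,Ld1,B0 rp0 wp1
slot 3 (MUL): stall FU — free A3,Mu0,Ld1,B0 rp0 wp1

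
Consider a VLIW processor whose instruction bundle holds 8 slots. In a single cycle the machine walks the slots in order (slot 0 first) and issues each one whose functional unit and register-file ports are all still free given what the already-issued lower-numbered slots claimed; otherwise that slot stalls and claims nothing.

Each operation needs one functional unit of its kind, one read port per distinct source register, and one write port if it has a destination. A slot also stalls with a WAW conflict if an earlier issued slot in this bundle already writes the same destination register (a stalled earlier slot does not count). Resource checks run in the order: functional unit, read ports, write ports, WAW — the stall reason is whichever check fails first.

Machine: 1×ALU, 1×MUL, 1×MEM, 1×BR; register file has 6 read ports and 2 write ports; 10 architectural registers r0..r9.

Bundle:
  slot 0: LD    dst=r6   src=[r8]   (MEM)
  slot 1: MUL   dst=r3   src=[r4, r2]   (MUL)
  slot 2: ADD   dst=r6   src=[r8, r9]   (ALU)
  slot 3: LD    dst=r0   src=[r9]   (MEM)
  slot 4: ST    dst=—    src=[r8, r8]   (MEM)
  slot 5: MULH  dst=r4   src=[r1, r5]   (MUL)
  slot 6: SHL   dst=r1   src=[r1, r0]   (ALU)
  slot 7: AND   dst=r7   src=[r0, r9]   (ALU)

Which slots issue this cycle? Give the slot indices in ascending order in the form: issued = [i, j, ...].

issued = [0, 1]

#0 MEM src=r8 dispatched  <A:1 Mu:1 Ld:0 B:1 rd:5 wr:1>
#1 MUL src=r4,r2 dispatched  <A:1 Mu:0 Ld:0 B:1 rd:3 wr:0>
#2 ALU src=r8,r9 held:WR_PORT  <A:1 Mu:0 Ld:0 B:1 rd:3 wr:0>
#3 MEM src=r9 held:FU  <A:1 Mu:0 Ld:0 B:1 rd:3 wr:0>
#4 MEM src=r8,r8 held:FU  <A:1 Mu:0 Ld:0 B:1 rd:3 wr:0>
#5 MUL src=r1,r5 held:FU  <A:1 Mu:0 Ld:0 B:1 rd:3 wr:0>
#6 ALU src=r1,r0 held:WR_PORT  <A:1 Mu:0 Ld:0 B:1 rd:3 wr:0>
#7 ALU src=r0,r9 held:WR_PORT  <A:1 Mu:0 Ld:0 B:1 rd:3 wr:0>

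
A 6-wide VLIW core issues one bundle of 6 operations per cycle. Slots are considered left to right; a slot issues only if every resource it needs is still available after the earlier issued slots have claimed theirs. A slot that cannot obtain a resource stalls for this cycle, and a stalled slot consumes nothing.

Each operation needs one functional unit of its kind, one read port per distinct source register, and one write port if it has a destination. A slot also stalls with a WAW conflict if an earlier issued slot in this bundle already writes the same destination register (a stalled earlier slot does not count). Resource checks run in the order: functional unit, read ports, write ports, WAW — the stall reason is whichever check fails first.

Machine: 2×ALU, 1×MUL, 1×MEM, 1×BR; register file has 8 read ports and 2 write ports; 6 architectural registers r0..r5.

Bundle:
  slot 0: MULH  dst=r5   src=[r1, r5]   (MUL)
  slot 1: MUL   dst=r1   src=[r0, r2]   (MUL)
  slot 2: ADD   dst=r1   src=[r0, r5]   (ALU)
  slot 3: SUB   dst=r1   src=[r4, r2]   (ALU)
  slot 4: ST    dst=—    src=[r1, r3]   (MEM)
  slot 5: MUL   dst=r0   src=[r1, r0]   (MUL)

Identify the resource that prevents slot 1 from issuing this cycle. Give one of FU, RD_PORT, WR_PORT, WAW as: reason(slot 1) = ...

  0. MUL→r5 ⇒ go  {2A/0Mu/1Ld/1B | 6r 1w}
  1. MUL→r1 ⇒ no(FU)  {2A/0Mu/1Ld/1B | 6r 1w}
  2. ALU→r1 ⇒ go  {1A/0Mu/1Ld/1B | 4r 0w}
  3. ALU→r1 ⇒ no(WR_PORT)  {1A/0Mu/1Ld/1B | 4r 0w}
  4. MEM ⇒ go  {1A/0Mu/0Ld/1B | 2r 0w}
  5. MUL→r0 ⇒ no(FU)  {1A/0Mu/0Ld/1B | 2r 0w}

reason(slot 1) = FU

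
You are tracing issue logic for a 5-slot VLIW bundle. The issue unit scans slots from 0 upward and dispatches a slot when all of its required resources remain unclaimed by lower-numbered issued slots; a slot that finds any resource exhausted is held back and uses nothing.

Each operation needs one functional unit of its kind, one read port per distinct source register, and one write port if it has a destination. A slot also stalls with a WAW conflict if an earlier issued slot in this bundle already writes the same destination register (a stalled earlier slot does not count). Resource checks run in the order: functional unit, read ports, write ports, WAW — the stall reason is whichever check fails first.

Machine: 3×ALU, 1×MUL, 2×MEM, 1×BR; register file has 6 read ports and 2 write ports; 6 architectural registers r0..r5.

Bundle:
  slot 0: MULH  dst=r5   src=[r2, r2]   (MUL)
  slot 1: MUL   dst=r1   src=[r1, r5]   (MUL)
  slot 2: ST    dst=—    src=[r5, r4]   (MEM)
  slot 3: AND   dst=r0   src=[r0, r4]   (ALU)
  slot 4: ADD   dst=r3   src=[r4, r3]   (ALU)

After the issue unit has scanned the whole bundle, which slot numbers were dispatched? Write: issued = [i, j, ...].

  0. MUL→r5 ⇒ go  {3A/0Mu/2Ld/1B | 5r 1w}
  1. MUL→r1 ⇒ no(FU)  {3A/0Mu/2Ld/1B | 5r 1w}
  2. MEM ⇒ go  {3A/0Mu/1Ld/1B | 3r 1w}
  3. ALU→r0 ⇒ go  {2A/0Mu/1Ld/1B | 1r 0w}
  4. ALU→r3 ⇒ no(RD_PORT)  {2A/0Mu/1Ld/1B | 1r 0w}

issued = [0, 2, 3]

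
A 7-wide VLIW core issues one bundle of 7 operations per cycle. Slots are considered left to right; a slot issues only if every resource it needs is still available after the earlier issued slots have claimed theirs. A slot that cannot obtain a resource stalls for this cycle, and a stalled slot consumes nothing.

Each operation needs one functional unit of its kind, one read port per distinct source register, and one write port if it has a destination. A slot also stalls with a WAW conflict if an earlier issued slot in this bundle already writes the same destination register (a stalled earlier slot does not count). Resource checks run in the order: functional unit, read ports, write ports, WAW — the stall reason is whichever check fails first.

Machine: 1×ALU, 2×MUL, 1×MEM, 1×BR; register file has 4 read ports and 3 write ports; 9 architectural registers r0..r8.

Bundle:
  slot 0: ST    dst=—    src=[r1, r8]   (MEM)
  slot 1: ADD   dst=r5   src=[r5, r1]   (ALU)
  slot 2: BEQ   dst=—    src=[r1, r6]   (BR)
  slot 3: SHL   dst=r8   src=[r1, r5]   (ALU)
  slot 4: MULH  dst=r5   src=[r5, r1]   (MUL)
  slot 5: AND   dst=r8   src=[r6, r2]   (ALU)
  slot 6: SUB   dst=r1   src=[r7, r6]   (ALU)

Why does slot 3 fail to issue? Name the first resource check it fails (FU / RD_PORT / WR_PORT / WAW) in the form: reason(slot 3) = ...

reason(slot 3) = FU

(0) want 1×MEM +2rd +0wr — yes → AL1|MU2|ME0|BR1|rd2|wr3
(1) want 1×ALU +2rd +1wr — yes → AL0|MU2|ME0|BR1|rd0|wr2
(2) want 1×BR +2rd +0wr — RD_PORT → AL0|MU2|ME0|BR1|rd0|wr2
(3) want 1×ALU +2rd +1wr — FU → AL0|MU2|ME0|BR1|rd0|wr2
(4) want 1×MUL +2rd +1wr — RD_PORT → AL0|MU2|ME0|BR1|rd0|wr2
(5) want 1×ALU +2rd +1wr — FU → AL0|MU2|ME0|BR1|rd0|wr2
(6) want 1×ALU +2rd +1wr — FU → AL0|MU2|ME0|BR1|rd0|wr2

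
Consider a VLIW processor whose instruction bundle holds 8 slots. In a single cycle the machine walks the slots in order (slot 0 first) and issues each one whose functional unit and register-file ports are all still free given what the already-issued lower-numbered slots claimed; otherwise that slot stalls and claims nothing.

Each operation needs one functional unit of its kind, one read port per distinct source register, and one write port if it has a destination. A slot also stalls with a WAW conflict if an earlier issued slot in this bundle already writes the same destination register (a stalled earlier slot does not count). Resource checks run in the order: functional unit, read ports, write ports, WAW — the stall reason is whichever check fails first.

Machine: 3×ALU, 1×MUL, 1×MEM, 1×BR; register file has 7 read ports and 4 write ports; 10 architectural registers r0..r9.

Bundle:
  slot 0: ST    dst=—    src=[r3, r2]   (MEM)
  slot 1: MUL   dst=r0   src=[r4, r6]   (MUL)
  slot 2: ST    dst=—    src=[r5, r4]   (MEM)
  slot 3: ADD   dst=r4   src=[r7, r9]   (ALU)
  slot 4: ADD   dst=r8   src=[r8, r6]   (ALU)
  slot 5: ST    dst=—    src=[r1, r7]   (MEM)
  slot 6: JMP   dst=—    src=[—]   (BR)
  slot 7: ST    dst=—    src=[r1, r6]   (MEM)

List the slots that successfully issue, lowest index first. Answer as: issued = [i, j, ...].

slot 0 (MEM): ISSUE — free A3,Mu1,Ld0,B1 rp5 wp4
slot 1 (MUL): ISSUE — free A3,Mu0,Ld0,B1 rp3 wp3
slot 2 (MEM): stall FU — free A3,Mu0,Ld0,B1 rp3 wp3
slot 3 (ALU): ISSUE — free A2,Mu0,Ld0,B1 rp1 wp2
slot 4 (ALU): stall RD_PORT — free A2,Mu0,Ld0,B1 rp1 wp2
slot 5 (MEM): stall FU — free A2,Mu0,Ld0,B1 rp1 wp2
slot 6 (BR): ISSUE — free A2,Mu0,Ld0,B0 rp1 wp2
slot 7 (MEM): stall FU — free A2,Mu0,Ld0,B0 rp1 wp2

issued = [0, 1, 3, 6]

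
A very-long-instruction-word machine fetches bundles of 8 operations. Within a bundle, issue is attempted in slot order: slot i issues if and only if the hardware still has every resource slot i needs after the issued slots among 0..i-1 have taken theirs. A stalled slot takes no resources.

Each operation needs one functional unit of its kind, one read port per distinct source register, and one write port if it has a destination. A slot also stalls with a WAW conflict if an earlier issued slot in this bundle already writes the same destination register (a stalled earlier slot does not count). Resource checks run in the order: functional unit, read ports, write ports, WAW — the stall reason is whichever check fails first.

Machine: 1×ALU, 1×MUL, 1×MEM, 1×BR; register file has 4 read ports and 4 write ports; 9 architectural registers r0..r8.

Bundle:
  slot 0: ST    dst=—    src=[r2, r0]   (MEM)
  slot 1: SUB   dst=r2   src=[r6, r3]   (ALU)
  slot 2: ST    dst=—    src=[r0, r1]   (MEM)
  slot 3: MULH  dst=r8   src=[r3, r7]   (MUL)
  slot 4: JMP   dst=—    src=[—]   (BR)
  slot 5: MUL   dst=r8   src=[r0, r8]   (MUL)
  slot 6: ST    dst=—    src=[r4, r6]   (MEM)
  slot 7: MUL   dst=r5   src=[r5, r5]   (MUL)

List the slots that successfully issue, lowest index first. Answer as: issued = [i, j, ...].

  0. MEM ⇒ go  {1A/1Mu/0Ld/1B | 2r 4w}
  1. ALU→r2 ⇒ go  {0A/1Mu/0Ld/1B | 0r 3w}
  2. MEM ⇒ no(FU)  {0A/1Mu/0Ld/1B | 0r 3w}
  3. MUL→r8 ⇒ no(RD_PORT)  {0A/1Mu/0Ld/1B | 0r 3w}
  4. BR ⇒ go  {0A/1Mu/0Ld/0B | 0r 3w}
  5. MUL→r8 ⇒ no(RD_PORT)  {0A/1Mu/0Ld/0B | 0r 3w}
  6. MEM ⇒ no(FU)  {0A/1Mu/0Ld/0B | 0r 3w}
  7. MUL→r5 ⇒ no(RD_PORT)  {0A/1Mu/0Ld/0B | 0r 3w}

issued = [0, 1, 4]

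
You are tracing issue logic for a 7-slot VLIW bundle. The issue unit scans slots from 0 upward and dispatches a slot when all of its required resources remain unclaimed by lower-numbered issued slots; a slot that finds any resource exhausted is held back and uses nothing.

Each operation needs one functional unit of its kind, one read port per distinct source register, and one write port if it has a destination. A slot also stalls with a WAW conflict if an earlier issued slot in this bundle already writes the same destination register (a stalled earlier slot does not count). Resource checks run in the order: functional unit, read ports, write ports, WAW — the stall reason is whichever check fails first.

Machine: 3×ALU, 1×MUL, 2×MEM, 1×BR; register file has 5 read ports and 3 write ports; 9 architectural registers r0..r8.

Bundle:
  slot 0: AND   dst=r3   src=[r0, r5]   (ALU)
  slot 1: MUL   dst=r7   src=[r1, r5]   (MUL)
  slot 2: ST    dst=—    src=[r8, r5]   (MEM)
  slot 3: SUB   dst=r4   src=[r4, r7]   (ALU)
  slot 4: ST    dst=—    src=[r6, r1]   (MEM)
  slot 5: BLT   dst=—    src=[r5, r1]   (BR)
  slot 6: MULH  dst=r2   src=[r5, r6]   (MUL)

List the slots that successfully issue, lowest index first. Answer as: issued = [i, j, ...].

issued = [0, 1]

  0. ALU→r3 ⇒ go  {2A/1Mu/2Ld/1B | 3r 2w}
  1. MUL→r7 ⇒ go  {2A/0Mu/2Ld/1B | 1r 1w}
  2. MEM ⇒ no(RD_PORT)  {2A/0Mu/2Ld/1B | 1r 1w}
  3. ALU→r4 ⇒ no(RD_PORT)  {2A/0Mu/2Ld/1B | 1r 1w}
  4. MEM ⇒ no(RD_PORT)  {2A/0Mu/2Ld/1B | 1r 1w}
  5. BR ⇒ no(RD_PORT)  {2A/0Mu/2Ld/1B | 1r 1w}
  6. MUL→r2 ⇒ no(FU)  {2A/0Mu/2Ld/1B | 1r 1w}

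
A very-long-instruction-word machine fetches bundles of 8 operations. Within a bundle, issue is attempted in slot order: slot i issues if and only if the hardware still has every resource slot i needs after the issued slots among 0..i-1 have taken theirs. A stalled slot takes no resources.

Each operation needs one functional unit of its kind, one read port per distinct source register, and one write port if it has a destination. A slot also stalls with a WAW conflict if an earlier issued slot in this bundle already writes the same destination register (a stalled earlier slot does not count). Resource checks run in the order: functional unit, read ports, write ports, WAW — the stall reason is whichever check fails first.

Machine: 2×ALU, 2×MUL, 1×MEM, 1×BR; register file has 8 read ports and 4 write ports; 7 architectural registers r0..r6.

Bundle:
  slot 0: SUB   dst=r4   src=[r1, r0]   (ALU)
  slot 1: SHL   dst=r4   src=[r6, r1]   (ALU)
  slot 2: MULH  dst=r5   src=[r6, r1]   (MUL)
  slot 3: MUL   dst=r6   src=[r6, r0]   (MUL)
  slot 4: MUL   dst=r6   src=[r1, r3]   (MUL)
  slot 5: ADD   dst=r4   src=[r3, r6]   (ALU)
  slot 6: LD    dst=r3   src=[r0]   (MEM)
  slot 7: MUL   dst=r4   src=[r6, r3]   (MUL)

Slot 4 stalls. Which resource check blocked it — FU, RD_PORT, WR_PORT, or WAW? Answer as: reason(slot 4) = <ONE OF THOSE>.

  0. ALU→r4 ⇒ go  {1A/2Mu/1Ld/1B | 6r 3w}
  1. ALU→r4 ⇒ no(WAW)  {1A/2Mu/1Ld/1B | 6r 3w}
  2. MUL→r5 ⇒ go  {1A/1Mu/1Ld/1B | 4r 2w}
  3. MUL→r6 ⇒ go  {1A/0Mu/1Ld/1B | 2r 1w}
  4. MUL→r6 ⇒ no(FU)  {1A/0Mu/1Ld/1B | 2r 1w}
  5. ALU→r4 ⇒ no(WAW)  {1A/0Mu/1Ld/1B | 2r 1w}
  6. MEM→r3 ⇒ go  {1A/0Mu/0Ld/1B | 1r 0w}
  7. MUL→r4 ⇒ no(FU)  {1A/0Mu/0Ld/1B | 1r 0w}

reason(slot 4) = FU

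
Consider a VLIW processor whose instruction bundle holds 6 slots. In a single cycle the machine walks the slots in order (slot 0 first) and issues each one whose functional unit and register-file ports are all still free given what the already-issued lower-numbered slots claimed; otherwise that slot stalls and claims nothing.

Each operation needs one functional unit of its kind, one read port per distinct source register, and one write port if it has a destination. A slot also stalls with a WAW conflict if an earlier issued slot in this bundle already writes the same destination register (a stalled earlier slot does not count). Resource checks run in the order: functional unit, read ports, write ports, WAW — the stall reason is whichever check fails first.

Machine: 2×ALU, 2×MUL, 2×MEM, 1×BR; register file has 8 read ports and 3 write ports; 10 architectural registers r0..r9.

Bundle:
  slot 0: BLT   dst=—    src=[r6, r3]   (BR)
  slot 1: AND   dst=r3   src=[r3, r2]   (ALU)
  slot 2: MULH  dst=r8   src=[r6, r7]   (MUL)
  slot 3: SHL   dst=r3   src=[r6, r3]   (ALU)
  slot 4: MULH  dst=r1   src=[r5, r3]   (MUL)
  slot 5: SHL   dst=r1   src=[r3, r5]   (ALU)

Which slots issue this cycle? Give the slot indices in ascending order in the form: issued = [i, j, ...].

issued = [0, 1, 2, 4]

  0. BR ⇒ go  {2A/2Mu/2Ld/0B | 6r 3w}
  1. ALU→r3 ⇒ go  {1A/2Mu/2Ld/0B | 4r 2w}
  2. MUL→r8 ⇒ go  {1A/1Mu/2Ld/0B | 2r 1w}
  3. ALU→r3 ⇒ no(WAW)  {1A/1Mu/2Ld/0B | 2r 1w}
  4. MUL→r1 ⇒ go  {1A/0Mu/2Ld/0B | 0r 0w}
  5. ALU→r1 ⇒ no(RD_PORT)  {1A/0Mu/2Ld/0B | 0r 0w}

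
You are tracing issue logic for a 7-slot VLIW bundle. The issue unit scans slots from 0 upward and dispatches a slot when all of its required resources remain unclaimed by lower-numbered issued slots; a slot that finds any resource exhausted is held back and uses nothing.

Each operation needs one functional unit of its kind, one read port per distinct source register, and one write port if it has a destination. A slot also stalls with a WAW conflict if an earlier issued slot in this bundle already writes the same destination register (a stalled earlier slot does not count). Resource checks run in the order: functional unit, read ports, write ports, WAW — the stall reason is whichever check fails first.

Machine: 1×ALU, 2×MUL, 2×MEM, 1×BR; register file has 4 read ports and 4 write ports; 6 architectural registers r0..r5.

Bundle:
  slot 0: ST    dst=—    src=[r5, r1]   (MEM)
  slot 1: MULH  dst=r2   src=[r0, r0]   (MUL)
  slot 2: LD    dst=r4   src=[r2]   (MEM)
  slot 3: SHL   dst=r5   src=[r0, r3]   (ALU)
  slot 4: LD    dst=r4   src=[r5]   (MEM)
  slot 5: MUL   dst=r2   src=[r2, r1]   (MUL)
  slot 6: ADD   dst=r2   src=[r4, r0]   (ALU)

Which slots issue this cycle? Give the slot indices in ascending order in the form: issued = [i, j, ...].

issued = [0, 1, 2]

(0) want 1×MEM +2rd +0wr — yes → AL1|MU2|ME1|BR1|rd2|wr4
(1) want 1×MUL +1rd +1wr — yes → AL1|MU1|ME1|BR1|rd1|wr3
(2) want 1×MEM +1rd +1wr — yes → AL1|MU1|ME0|BR1|rd0|wr2
(3) want 1×ALU +2rd +1wr — RD_PORT → AL1|MU1|ME0|BR1|rd0|wr2
(4) want 1×MEM +1rd +1wr — FU → AL1|MU1|ME0|BR1|rd0|wr2
(5) want 1×MUL +2rd +1wr — RD_PORT → AL1|MU1|ME0|BR1|rd0|wr2
(6) want 1×ALU +2rd +1wr — RD_PORT → AL1|MU1|ME0|BR1|rd0|wr2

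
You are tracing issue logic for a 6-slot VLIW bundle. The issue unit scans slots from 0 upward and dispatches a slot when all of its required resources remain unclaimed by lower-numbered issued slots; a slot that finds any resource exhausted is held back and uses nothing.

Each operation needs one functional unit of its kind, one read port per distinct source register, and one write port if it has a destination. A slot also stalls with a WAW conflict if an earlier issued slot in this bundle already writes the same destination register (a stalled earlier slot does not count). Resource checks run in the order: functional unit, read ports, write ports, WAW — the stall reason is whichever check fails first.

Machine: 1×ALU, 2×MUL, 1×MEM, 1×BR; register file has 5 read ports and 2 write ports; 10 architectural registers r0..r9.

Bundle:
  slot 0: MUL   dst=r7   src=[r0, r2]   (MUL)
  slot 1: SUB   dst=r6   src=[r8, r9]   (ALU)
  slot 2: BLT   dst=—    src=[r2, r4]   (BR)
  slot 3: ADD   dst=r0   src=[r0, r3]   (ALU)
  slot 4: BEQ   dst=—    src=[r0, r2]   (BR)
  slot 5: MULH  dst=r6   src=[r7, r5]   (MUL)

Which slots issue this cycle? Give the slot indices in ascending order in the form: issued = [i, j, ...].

(0) want 1×MUL +2rd +1wr — yes → AL1|MU1|ME1|BR1|rd3|wr1
(1) want 1×ALU +2rd +1wr — yes → AL0|MU1|ME1|BR1|rd1|wr0
(2) want 1×BR +2rd +0wr — RD_PORT → AL0|MU1|ME1|BR1|rd1|wr0
(3) want 1×ALU +2rd +1wr — FU → AL0|MU1|ME1|BR1|rd1|wr0
(4) want 1×BR +2rd +0wr — RD_PORT → AL0|MU1|ME1|BR1|rd1|wr0
(5) want 1×MUL +2rd +1wr — RD_PORT → AL0|MU1|ME1|BR1|rd1|wr0

issued = [0, 1]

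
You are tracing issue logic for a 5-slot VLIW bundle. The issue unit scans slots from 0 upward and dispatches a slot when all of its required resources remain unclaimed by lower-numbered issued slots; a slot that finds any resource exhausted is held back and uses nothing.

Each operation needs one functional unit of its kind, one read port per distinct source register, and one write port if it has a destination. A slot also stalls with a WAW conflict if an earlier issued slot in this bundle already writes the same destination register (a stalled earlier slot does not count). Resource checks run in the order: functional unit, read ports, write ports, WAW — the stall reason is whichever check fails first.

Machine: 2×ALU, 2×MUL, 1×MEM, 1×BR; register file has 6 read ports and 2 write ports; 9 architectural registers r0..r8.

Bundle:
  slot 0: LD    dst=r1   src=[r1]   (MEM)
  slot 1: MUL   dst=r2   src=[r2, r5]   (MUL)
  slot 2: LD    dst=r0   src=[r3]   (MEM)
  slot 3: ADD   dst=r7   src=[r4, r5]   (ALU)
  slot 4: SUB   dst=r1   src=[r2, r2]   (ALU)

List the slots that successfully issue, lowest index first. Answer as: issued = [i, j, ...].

issued = [0, 1]

#0 MEM src=r1 dispatched  <A:2 Mu:2 Ld:0 B:1 rd:5 wr:1>
#1 MUL src=r2,r5 dispatched  <A:2 Mu:1 Ld:0 B:1 rd:3 wr:0>
#2 MEM src=r3 held:FU  <A:2 Mu:1 Ld:0 B:1 rd:3 wr:0>
#3 ALU src=r4,r5 held:WR_PORT  <A:2 Mu:1 Ld:0 B:1 rd:3 wr:0>
#4 ALU src=r2,r2 held:WR_PORT  <A:2 Mu:1 Ld:0 B:1 rd:3 wr:0>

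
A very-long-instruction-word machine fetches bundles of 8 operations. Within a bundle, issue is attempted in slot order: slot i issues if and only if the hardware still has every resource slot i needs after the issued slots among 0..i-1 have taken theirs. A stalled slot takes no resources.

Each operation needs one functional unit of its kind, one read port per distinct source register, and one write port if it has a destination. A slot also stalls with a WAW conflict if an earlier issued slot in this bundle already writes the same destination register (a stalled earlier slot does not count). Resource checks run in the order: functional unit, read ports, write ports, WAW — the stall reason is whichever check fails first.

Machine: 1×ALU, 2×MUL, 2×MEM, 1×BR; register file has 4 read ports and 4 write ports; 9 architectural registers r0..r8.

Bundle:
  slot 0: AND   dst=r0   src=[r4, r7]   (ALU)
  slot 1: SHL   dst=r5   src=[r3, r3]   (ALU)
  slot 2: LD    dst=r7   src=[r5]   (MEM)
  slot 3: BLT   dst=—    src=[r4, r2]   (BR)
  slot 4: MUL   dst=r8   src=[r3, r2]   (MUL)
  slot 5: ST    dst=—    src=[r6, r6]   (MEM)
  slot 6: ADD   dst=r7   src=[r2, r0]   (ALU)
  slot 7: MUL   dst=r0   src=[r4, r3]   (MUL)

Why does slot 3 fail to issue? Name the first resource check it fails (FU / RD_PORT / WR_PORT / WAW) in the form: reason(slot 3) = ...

reason(slot 3) = RD_PORT

  0. ALU→r0 ⇒ go  {0A/2Mu/2Ld/1B | 2r 3w}
  1. ALU→r5 ⇒ no(FU)  {0A/2Mu/2Ld/1B | 2r 3w}
  2. MEM→r7 ⇒ go  {0A/2Mu/1Ld/1B | 1r 2w}
  3. BR ⇒ no(RD_PORT)  {0A/2Mu/1Ld/1B | 1r 2w}
  4. MUL→r8 ⇒ no(RD_PORT)  {0A/2Mu/1Ld/1B | 1r 2w}
  5. MEM ⇒ go  {0A/2Mu/0Ld/1B | 0r 2w}
  6. ALU→r7 ⇒ no(FU)  {0A/2Mu/0Ld/1B | 0r 2w}
  7. MUL→r0 ⇒ no(RD_PORT)  {0A/2Mu/0Ld/1B | 0r 2w}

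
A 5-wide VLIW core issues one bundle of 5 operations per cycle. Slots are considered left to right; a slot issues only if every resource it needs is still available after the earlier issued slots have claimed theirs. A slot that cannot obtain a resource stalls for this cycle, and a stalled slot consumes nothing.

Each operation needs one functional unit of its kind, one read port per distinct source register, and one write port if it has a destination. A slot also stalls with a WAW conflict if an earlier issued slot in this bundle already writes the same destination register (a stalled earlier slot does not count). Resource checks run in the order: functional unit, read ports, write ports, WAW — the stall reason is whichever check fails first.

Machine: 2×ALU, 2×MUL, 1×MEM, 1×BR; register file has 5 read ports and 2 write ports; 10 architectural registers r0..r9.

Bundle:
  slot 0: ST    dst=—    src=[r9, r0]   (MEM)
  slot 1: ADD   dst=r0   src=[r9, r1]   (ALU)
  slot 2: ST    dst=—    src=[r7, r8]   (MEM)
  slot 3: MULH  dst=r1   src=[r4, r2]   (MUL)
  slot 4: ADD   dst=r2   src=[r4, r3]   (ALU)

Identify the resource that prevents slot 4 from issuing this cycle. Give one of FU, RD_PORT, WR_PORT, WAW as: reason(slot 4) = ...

slot 0 (MEM): ISSUE — free A2,Mu2,Ld0,B1 rp3 wp2
slot 1 (ALU): ISSUE — free A1,Mu2,Ld0,B1 rp1 wp1
slot 2 (MEM): stall FU — free A1,Mu2,Ld0,B1 rp1 wp1
slot 3 (MUL): stall RD_PORT — free A1,Mu2,Ld0,B1 rp1 wp1
slot 4 (ALU): stall RD_PORT — free A1,Mu2,Ld0,B1 rp1 wp1

reason(slot 4) = RD_PORT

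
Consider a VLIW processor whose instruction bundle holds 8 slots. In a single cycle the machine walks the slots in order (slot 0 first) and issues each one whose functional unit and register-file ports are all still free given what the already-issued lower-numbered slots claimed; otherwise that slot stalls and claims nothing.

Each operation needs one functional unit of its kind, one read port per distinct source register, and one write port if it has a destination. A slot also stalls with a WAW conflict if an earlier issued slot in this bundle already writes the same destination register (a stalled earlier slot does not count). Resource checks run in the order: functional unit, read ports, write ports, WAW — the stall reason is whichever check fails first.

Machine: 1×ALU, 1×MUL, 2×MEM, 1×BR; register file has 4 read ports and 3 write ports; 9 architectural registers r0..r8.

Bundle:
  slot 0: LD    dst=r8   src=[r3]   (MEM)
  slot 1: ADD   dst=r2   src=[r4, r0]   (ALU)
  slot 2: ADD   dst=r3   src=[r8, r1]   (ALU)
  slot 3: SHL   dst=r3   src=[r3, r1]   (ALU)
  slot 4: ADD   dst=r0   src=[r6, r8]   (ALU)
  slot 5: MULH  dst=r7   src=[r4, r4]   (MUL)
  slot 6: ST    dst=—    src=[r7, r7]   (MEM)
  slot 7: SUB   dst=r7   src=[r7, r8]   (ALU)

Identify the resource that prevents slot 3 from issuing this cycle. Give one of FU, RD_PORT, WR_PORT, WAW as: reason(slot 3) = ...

(0) want 1×MEM +1rd +1wr — yes → AL1|MU1|ME1|BR1|rd3|wr2
(1) want 1×ALU +2rd +1wr — yes → AL0|MU1|ME1|BR1|rd1|wr1
(2) want 1×ALU +2rd +1wr — FU → AL0|MU1|ME1|BR1|rd1|wr1
(3) want 1×ALU +2rd +1wr — FU → AL0|MU1|ME1|BR1|rd1|wr1
(4) want 1×ALU +2rd +1wr — FU → AL0|MU1|ME1|BR1|rd1|wr1
(5) want 1×MUL +1rd +1wr — yes → AL0|MU0|ME1|BR1|rd0|wr0
(6) want 1×MEM +1rd +0wr — RD_PORT → AL0|MU0|ME1|BR1|rd0|wr0
(7) want 1×ALU +2rd +1wr — FU → AL0|MU0|ME1|BR1|rd0|wr0

reason(slot 3) = FU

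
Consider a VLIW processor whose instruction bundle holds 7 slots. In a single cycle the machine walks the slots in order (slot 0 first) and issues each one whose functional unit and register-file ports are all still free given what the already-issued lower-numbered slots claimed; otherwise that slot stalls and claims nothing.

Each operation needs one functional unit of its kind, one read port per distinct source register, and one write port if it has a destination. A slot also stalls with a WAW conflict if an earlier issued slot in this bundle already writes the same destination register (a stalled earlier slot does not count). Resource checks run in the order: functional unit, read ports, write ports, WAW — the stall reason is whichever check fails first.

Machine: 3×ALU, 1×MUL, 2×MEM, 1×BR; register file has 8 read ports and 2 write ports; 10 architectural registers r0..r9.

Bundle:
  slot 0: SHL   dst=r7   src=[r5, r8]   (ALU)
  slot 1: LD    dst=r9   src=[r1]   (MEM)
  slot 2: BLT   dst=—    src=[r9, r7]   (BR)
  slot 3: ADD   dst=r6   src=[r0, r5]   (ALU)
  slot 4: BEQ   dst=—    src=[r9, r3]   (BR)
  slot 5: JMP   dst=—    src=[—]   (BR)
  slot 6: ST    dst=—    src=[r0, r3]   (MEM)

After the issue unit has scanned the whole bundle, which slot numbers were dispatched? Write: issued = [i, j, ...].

issued = [0, 1, 2, 6]

#0 ALU src=r5,r8 dispatched  <A:2 Mu:1 Ld:2 B:1 rd:6 wr:1>
#1 MEM src=r1 dispatched  <A:2 Mu:1 Ld:1 B:1 rd:5 wr:0>
#2 BR src=r9,r7 dispatched  <A:2 Mu:1 Ld:1 B:0 rd:3 wr:0>
#3 ALU src=r0,r5 held:WR_PORT  <A:2 Mu:1 Ld:1 B:0 rd:3 wr:0>
#4 BR src=r9,r3 held:FU  <A:2 Mu:1 Ld:1 B:0 rd:3 wr:0>
#5 BR src=- held:FU  <A:2 Mu:1 Ld:1 B:0 rd:3 wr:0>
#6 MEM src=r0,r3 dispatched  <A:2 Mu:1 Ld:0 B:0 rd:1 wr:0>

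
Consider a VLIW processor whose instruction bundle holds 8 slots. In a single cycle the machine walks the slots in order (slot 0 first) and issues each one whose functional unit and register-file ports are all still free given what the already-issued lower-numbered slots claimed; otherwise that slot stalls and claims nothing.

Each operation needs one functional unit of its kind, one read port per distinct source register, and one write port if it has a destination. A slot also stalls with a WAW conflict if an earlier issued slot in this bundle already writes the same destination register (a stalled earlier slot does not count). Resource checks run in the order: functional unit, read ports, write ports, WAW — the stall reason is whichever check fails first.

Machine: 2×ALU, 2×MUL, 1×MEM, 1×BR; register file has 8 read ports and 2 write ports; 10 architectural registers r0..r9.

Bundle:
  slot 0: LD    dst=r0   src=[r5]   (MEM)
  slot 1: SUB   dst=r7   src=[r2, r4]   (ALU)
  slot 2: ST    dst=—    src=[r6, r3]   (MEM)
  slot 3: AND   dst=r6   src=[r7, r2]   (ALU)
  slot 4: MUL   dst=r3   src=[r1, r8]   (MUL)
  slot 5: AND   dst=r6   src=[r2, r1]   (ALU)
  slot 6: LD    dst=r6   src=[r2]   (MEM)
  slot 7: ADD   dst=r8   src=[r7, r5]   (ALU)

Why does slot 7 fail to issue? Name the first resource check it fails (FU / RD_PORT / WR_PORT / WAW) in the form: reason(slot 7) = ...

reason(slot 7) = WR_PORT

(0) want 1×MEM +1rd +1wr — yes → AL2|MU2|ME0|BR1|rd7|wr1
(1) want 1×ALU +2rd +1wr — yes → AL1|MU2|ME0|BR1|rd5|wr0
(2) want 1×MEM +2rd +0wr — FU → AL1|MU2|ME0|BR1|rd5|wr0
(3) want 1×ALU +2rd +1wr — WR_PORT → AL1|MU2|ME0|BR1|rd5|wr0
(4) want 1×MUL +2rd +1wr — WR_PORT → AL1|MU2|ME0|BR1|rd5|wr0
(5) want 1×ALU +2rd +1wr — WR_PORT → AL1|MU2|ME0|BR1|rd5|wr0
(6) want 1×MEM +1rd +1wr — FU → AL1|MU2|ME0|BR1|rd5|wr0
(7) want 1×ALU +2rd +1wr — WR_PORT → AL1|MU2|ME0|BR1|rd5|wr0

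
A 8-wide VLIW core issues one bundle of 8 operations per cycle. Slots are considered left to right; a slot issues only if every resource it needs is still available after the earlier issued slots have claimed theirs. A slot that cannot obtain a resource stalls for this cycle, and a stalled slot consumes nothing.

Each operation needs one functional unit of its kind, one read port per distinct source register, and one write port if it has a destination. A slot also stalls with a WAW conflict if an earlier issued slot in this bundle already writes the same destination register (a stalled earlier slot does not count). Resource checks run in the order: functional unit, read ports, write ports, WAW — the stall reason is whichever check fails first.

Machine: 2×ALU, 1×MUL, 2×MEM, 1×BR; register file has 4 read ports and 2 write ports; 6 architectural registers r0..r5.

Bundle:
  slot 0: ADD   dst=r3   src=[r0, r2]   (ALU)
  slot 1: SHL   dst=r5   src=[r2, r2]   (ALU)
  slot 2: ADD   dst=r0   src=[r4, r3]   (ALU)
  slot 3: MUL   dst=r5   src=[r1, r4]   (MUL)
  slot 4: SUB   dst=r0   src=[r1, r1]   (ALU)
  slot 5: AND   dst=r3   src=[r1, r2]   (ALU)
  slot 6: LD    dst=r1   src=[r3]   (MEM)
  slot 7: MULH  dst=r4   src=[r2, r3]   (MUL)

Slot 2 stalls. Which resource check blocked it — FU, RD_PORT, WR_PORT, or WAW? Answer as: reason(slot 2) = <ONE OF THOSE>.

reason(slot 2) = FU

#0 ALU src=r0,r2 dispatched  <A:1 Mu:1 Ld:2 B:1 rd:2 wr:1>
#1 ALU src=r2,r2 dispatched  <A:0 Mu:1 Ld:2 B:1 rd:1 wr:0>
#2 ALU src=r4,r3 held:FU  <A:0 Mu:1 Ld:2 B:1 rd:1 wr:0>
#3 MUL src=r1,r4 held:RD_PORT  <A:0 Mu:1 Ld:2 B:1 rd:1 wr:0>
#4 ALU src=r1,r1 held:FU  <A:0 Mu:1 Ld:2 B:1 rd:1 wr:0>
#5 ALU src=r1,r2 held:FU  <A:0 Mu:1 Ld:2 B:1 rd:1 wr:0>
#6 MEM src=r3 held:WR_PORT  <A:0 Mu:1 Ld:2 B:1 rd:1 wr:0>
#7 MUL src=r2,r3 held:RD_PORT  <A:0 Mu:1 Ld:2 B:1 rd:1 wr:0>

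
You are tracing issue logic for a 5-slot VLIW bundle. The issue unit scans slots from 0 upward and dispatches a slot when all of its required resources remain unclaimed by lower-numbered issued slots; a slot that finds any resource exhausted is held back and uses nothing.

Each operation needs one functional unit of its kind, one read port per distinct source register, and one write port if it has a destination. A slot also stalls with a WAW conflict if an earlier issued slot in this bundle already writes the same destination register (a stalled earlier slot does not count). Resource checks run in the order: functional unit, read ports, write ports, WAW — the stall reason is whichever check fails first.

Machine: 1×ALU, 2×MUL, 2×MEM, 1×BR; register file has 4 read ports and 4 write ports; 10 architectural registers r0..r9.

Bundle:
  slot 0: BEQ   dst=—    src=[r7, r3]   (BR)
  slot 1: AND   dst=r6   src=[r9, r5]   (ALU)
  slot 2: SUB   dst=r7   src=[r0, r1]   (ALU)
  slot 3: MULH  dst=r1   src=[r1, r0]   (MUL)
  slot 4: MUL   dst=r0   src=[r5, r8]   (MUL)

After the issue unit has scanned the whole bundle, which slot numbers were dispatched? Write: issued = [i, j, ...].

[0] BR needs rd=2 wr=0: ok; after: ALU=1 MUL=2 MEM=2 BR=0, R=2, W=4
[1] ALU needs rd=2 wr=1: ok; after: ALU=0 MUL=2 MEM=2 BR=0, R=0, W=3
[2] ALU needs rd=2 wr=1: FU; after: ALU=0 MUL=2 MEM=2 BR=0, R=0, W=3
[3] MUL needs rd=2 wr=1: RD_PORT; after: ALU=0 MUL=2 MEM=2 BR=0, R=0, W=3
[4] MUL needs rd=2 wr=1: RD_PORT; after: ALU=0 MUL=2 MEM=2 BR=0, R=0, W=3

issued = [0, 1]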